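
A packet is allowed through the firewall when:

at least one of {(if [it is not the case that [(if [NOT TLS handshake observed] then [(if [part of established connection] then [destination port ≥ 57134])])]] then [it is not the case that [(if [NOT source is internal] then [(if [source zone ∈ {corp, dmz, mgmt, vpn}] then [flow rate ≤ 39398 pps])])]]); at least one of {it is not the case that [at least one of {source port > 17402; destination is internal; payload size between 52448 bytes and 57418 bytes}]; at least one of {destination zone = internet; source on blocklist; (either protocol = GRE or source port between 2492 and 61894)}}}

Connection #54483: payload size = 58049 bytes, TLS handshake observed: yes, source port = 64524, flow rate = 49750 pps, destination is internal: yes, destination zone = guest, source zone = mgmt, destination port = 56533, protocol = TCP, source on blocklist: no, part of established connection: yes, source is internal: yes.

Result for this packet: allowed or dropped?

Allowed

Atomic conditions:
  NOT TLS handshake observed: yes → false
  part of established connection: yes → true
  destination port ≥ 57134: 56533 ≥ 57134 is false
  NOT source is internal: yes → false
  source zone ∈ {corp, dmz, mgmt, vpn}: mgmt is in the set → true
  flow rate ≤ 39398 pps: 49750 ≤ 39398 is false
  source port > 17402: 64524 > 17402 is true
  destination is internal: yes → true
  payload size between 52448 bytes and 57418 bytes: 58049 in [52448, 57418] is false
  destination zone = internet: guest == internet is false
  source on blocklist: no → false
  protocol = GRE: TCP == GRE is false
  source port between 2492 and 61894: 64524 in [2492, 61894] is false
Combine:
[1.1.1.2] true → false = false
[1.1.1] false → false (antecedent false ⇒ implication holds) = true
[1.1] NOT true = false
[1.2.1.2] true → false = false
[1.2.1] false → false (antecedent false ⇒ implication holds) = true
[1.2] NOT true = false
[1] false → false (antecedent false ⇒ implication holds) = true
[2.1.1] true OR true OR false = true
[2.1] NOT true = false
[2.2.3] false OR false = false
[2.2] false OR false OR false = false
[2] false OR false = false
[root] true OR false = true
Overall: true → allowed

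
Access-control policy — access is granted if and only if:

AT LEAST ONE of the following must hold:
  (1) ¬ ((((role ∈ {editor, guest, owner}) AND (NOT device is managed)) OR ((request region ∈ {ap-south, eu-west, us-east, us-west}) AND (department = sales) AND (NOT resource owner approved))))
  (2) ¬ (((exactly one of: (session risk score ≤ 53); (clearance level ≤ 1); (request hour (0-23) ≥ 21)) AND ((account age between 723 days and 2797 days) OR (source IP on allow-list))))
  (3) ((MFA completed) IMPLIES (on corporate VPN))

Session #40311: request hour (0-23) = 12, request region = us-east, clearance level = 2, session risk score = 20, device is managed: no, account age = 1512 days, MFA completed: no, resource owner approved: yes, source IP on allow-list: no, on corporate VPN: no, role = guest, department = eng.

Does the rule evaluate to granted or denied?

Atomic conditions:
  role ∈ {editor, guest, owner}: guest is in the set → true
  NOT device is managed: no → true
  request region ∈ {ap-south, eu-west, us-east, us-west}: us-east is in the set → true
  department = sales: eng == sales is false
  NOT resource owner approved: yes → false
  session risk score ≤ 53: 20 ≤ 53 is true
  clearance level ≤ 1: 2 ≤ 1 is false
  request hour (0-23) ≥ 21: 12 ≥ 21 is false
  account age between 723 days and 2797 days: 1512 in [723, 2797] is true
  source IP on allow-list: no → false
  MFA completed: no → false
  on corporate VPN: no → false
Combine:
[1.1.1] true AND true = true
[1.1.2] true AND false AND false = false
[1.1] true OR false = true
[1] NOT true = false
[2.1.1] exactly-one(true, false, false) = true
[2.1.2] true OR false = true
[2.1] true AND true = true
[2] NOT true = false
[3] false → false (antecedent false ⇒ implication holds) = true
[root] false OR false OR true = true
Overall: true → granted

Granted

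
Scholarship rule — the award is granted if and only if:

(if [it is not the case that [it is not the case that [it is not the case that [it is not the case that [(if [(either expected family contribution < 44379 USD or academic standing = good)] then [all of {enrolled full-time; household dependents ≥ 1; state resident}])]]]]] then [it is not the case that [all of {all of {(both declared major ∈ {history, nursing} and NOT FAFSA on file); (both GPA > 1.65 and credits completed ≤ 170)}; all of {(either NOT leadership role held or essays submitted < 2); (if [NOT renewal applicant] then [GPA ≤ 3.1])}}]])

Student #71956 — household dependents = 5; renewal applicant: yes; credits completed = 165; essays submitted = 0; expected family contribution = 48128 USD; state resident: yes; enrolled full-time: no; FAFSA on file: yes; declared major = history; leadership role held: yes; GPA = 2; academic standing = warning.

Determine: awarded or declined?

Atomic conditions:
  expected family contribution < 44379 USD: 48128 < 44379 is false
  academic standing = good: warning == good is false
  enrolled full-time: no → false
  household dependents ≥ 1: 5 ≥ 1 is true
  state resident: yes → true
  declared major ∈ {history, nursing}: history is in the set → true
  NOT FAFSA on file: yes → false
  GPA > 1.65: 2 > 1.65 is true
  credits completed ≤ 170: 165 ≤ 170 is true
  NOT leadership role held: yes → false
  essays submitted < 2: 0 < 2 is true
  NOT renewal applicant: yes → false
  GPA ≤ 3.1: 2 ≤ 3.1 is true
Combine:
[1.1.1.1.1.1] false OR false = false
[1.1.1.1.1.2] false AND true AND true = false
[1.1.1.1.1] false → false (antecedent false ⇒ implication holds) = true
[1.1.1.1] NOT true = false
[1.1.1] NOT false = true
[1.1] NOT true = false
[1] NOT false = true
[2.1.1.1] true AND false = false
[2.1.1.2] true AND true = true
[2.1.1] false AND true = false
[2.1.2.1] false OR true = true
[2.1.2.2] false → true (antecedent false ⇒ implication holds) = true
[2.1.2] true AND true = true
[2.1] false AND true = false
[2] NOT false = true
[root] true → true = true
Overall: true → awarded

Awarded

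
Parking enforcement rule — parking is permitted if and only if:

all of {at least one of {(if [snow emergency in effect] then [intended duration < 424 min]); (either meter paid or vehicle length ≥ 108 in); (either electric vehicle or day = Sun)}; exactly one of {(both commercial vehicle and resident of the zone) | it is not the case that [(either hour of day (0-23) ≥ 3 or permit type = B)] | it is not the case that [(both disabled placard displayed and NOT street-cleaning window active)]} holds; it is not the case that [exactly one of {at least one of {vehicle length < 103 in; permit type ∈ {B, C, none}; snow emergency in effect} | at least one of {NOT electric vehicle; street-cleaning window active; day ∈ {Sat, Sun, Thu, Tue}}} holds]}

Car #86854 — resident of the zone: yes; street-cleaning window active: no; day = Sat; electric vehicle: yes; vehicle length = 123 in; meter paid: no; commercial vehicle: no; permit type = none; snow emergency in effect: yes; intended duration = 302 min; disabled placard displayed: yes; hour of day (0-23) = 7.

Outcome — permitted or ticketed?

Ticketed

Atomic conditions:
  snow emergency in effect: yes → true
  intended duration < 424 min: 302 < 424 is true
  meter paid: no → false
  vehicle length ≥ 108 in: 123 ≥ 108 is true
  electric vehicle: yes → true
  day = Sun: Sat == Sun is false
  commercial vehicle: no → false
  resident of the zone: yes → true
  hour of day (0-23) ≥ 3: 7 ≥ 3 is true
  permit type = B: none == B is false
  disabled placard displayed: yes → true
  NOT street-cleaning window active: no → true
  vehicle length < 103 in: 123 < 103 is false
  permit type ∈ {B, C, none}: none is in the set → true
  NOT electric vehicle: yes → false
  street-cleaning window active: no → false
  day ∈ {Sat, Sun, Thu, Tue}: Sat is in the set → true
Combine:
[1.1] true → true = true
[1.2] false OR true = true
[1.3] true OR false = true
[1] true OR true OR true = true
[2.1] false AND true = false
[2.2.1] true OR false = true
[2.2] NOT true = false
[2.3.1] true AND true = true
[2.3] NOT true = false
[2] exactly-one(false, false, false) = false
[3.1.1] false OR true OR true = true
[3.1.2] false OR false OR true = true
[3.1] exactly-one(true, true) = false
[3] NOT false = true
[root] true AND false AND true = false
Overall: false → ticketed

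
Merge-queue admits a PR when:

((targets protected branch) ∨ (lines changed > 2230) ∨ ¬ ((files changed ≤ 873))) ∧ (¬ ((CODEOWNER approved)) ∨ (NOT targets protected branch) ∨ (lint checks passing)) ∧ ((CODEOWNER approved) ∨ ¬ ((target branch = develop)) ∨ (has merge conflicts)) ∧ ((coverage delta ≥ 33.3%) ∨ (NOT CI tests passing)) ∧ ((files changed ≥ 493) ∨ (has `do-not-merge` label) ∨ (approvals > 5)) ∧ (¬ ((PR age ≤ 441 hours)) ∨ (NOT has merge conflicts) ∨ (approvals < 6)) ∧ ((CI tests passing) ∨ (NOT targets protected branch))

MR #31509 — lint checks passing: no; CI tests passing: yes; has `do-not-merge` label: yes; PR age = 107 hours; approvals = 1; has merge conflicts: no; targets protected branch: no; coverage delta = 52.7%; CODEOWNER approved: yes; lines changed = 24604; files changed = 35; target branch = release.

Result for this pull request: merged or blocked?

Atomic conditions:
  targets protected branch: no → false
  lines changed > 2230: 24604 > 2230 is true
  files changed ≤ 873: 35 ≤ 873 is true
  CODEOWNER approved: yes → true
  NOT targets protected branch: no → true
  lint checks passing: no → false
  target branch = develop: release == develop is false
  has merge conflicts: no → false
  coverage delta ≥ 33.3%: 52.7 ≥ 33.3 is true
  NOT CI tests passing: yes → false
  files changed ≥ 493: 35 ≥ 493 is false
  has `do-not-merge` label: yes → true
  approvals > 5: 1 > 5 is false
  PR age ≤ 441 hours: 107 ≤ 441 is true
  NOT has merge conflicts: no → true
  approvals < 6: 1 < 6 is true
  CI tests passing: yes → true
Combine:
[1.3] NOT true = false
[1] false OR true OR false = true
[2.1] NOT true = false
[2] false OR true OR false = true
[3.2] NOT false = true
[3] true OR true OR false = true
[4] true OR false = true
[5] false OR true OR false = true
[6.1] NOT true = false
[6] false OR true OR true = true
[7] true OR true = true
[root] true AND true AND true AND true AND true AND true AND true = true
Overall: true → merged

Merged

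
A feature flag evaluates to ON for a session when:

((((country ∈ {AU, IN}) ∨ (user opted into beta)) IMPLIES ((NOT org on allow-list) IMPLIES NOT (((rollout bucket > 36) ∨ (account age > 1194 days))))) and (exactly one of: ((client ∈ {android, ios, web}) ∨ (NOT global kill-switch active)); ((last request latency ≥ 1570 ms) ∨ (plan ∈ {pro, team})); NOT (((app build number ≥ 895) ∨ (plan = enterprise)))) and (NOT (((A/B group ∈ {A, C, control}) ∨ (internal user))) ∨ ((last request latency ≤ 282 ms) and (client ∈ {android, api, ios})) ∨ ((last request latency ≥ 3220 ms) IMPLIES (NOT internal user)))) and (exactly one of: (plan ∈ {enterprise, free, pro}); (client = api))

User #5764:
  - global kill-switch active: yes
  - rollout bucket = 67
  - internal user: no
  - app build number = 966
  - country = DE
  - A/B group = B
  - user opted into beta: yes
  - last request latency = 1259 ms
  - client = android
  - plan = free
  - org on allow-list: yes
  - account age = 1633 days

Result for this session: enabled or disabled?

Atomic conditions:
  country ∈ {AU, IN}: DE is not in the set → false
  user opted into beta: yes → true
  NOT org on allow-list: yes → false
  rollout bucket > 36: 67 > 36 is true
  account age > 1194 days: 1633 > 1194 is true
  client ∈ {android, ios, web}: android is in the set → true
  NOT global kill-switch active: yes → false
  last request latency ≥ 1570 ms: 1259 ≥ 1570 is false
  plan ∈ {pro, team}: free is not in the set → false
  app build number ≥ 895: 966 ≥ 895 is true
  plan = enterprise: free == enterprise is false
  A/B group ∈ {A, C, control}: B is not in the set → false
  internal user: no → false
  last request latency ≤ 282 ms: 1259 ≤ 282 is false
  client ∈ {android, api, ios}: android is in the set → true
  last request latency ≥ 3220 ms: 1259 ≥ 3220 is false
  NOT internal user: no → true
  plan ∈ {enterprise, free, pro}: free is in the set → true
  client = api: android == api is false
Combine:
[1.1.1] false OR true = true
[1.1.2.2.1] true OR true = true
[1.1.2.2] NOT true = false
[1.1.2] false → false (antecedent false ⇒ implication holds) = true
[1.1] true → true = true
[1.2.1] true OR false = true
[1.2.2] false OR false = false
[1.2.3.1] true OR false = true
[1.2.3] NOT true = false
[1.2] exactly-one(true, false, false) = true
[1.3.1.1] false OR false = false
[1.3.1] NOT false = true
[1.3.2] false AND true = false
[1.3.3] false → true (antecedent false ⇒ implication holds) = true
[1.3] true OR false OR true = true
[1] true AND true AND true = true
[2] exactly-one(true, false) = true
[root] true AND true = true
Overall: true → enabled

Enabled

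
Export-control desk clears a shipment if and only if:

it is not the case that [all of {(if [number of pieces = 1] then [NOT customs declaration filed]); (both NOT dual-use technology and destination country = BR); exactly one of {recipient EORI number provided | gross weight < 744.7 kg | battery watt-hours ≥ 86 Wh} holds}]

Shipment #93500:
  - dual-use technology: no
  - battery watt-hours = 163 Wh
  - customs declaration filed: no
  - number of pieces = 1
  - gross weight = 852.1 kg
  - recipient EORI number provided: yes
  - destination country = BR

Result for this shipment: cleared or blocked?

Atomic conditions:
  number of pieces = 1: 1 == 1 is true
  NOT customs declaration filed: no → true
  NOT dual-use technology: no → true
  destination country = BR: BR == BR is true
  recipient EORI number provided: yes → true
  gross weight < 744.7 kg: 852.1 < 744.7 is false
  battery watt-hours ≥ 86 Wh: 163 ≥ 86 is true
Combine:
[1.1] true → true = true
[1.2] true AND true = true
[1.3] exactly-one(true, false, true) = false
[1] true AND true AND false = false
[root] NOT false = true
Overall: true → cleared

Cleared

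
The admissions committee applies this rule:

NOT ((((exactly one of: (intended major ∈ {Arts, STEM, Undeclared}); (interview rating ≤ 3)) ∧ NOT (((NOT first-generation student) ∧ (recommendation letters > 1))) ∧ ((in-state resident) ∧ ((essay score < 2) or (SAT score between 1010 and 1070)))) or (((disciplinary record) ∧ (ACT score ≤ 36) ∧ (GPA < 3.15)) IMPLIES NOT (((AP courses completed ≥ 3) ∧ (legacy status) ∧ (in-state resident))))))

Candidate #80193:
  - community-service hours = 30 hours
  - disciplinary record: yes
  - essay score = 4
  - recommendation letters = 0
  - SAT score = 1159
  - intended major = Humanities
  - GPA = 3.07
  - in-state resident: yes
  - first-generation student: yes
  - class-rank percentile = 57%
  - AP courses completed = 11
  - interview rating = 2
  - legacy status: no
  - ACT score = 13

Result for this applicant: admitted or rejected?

Rejected

Atomic conditions:
  intended major ∈ {Arts, STEM, Undeclared}: Humanities is not in the set → false
  interview rating ≤ 3: 2 ≤ 3 is true
  NOT first-generation student: yes → false
  recommendation letters > 1: 0 > 1 is false
  in-state resident: yes → true
  essay score < 2: 4 < 2 is false
  SAT score between 1010 and 1070: 1159 in [1010, 1070] is false
  disciplinary record: yes → true
  ACT score ≤ 36: 13 ≤ 36 is true
  GPA < 3.15: 3.07 < 3.15 is true
  AP courses completed ≥ 3: 11 ≥ 3 is true
  legacy status: no → false
Combine:
[1.1.1] exactly-one(false, true) = true
[1.1.2.1] false AND false = false
[1.1.2] NOT false = true
[1.1.3.2] false OR false = false
[1.1.3] true AND false = false
[1.1] true AND true AND false = false
[1.2.1] true AND true AND true = true
[1.2.2.1] true AND false AND true = false
[1.2.2] NOT false = true
[1.2] true → true = true
[1] false OR true = true
[root] NOT true = false
Overall: false → rejected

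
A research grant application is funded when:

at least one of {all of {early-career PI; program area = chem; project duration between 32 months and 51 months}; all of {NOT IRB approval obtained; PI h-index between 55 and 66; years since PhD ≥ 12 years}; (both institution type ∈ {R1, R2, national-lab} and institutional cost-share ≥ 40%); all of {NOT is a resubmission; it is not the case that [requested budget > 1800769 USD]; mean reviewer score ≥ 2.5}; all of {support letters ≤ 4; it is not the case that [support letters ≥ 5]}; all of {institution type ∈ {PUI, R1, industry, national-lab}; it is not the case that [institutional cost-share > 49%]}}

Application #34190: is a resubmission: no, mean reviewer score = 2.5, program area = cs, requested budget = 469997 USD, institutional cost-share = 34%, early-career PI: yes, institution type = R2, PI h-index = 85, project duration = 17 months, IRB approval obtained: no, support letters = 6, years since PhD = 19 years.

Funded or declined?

Funded

Atomic conditions:
  early-career PI: yes → true
  program area = chem: cs == chem is false
  project duration between 32 months and 51 months: 17 in [32, 51] is false
  NOT IRB approval obtained: no → true
  PI h-index between 55 and 66: 85 in [55, 66] is false
  years since PhD ≥ 12 years: 19 ≥ 12 is true
  institution type ∈ {R1, R2, national-lab}: R2 is in the set → true
  institutional cost-share ≥ 40%: 34 ≥ 40 is false
  NOT is a resubmission: no → true
  requested budget > 1800769 USD: 469997 > 1800769 is false
  mean reviewer score ≥ 2.5: 2.5 ≥ 2.5 is true
  support letters ≤ 4: 6 ≤ 4 is false
  support letters ≥ 5: 6 ≥ 5 is true
  institution type ∈ {PUI, R1, industry, national-lab}: R2 is not in the set → false
  institutional cost-share > 49%: 34 > 49 is false
Combine:
[1] true AND false AND false = false
[2] true AND false AND true = false
[3] true AND false = false
[4.2] NOT false = true
[4] true AND true AND true = true
[5.2] NOT true = false
[5] false AND false = false
[6.2] NOT false = true
[6] false AND true = false
[root] false OR false OR false OR true OR false OR false = true
Overall: true → funded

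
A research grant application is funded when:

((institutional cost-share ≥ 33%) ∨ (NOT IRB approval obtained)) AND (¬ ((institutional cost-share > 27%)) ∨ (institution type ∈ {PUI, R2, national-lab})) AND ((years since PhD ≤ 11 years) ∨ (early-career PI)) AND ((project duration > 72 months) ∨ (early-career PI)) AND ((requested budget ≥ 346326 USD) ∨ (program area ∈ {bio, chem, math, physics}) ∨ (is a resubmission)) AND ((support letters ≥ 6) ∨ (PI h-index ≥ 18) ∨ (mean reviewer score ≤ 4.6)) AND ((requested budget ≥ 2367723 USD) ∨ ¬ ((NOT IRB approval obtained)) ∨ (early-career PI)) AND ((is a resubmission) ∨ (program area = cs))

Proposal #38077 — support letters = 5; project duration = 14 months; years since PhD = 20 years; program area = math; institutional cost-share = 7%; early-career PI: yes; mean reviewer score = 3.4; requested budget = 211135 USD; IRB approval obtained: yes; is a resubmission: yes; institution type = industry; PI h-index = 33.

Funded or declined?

Atomic conditions:
  institutional cost-share ≥ 33%: 7 ≥ 33 is false
  NOT IRB approval obtained: yes → false
  institutional cost-share > 27%: 7 > 27 is false
  institution type ∈ {PUI, R2, national-lab}: industry is not in the set → false
  years since PhD ≤ 11 years: 20 ≤ 11 is false
  early-career PI: yes → true
  project duration > 72 months: 14 > 72 is false
  requested budget ≥ 346326 USD: 211135 ≥ 346326 is false
  program area ∈ {bio, chem, math, physics}: math is in the set → true
  is a resubmission: yes → true
  support letters ≥ 6: 5 ≥ 6 is false
  PI h-index ≥ 18: 33 ≥ 18 is true
  mean reviewer score ≤ 4.6: 3.4 ≤ 4.6 is true
  requested budget ≥ 2367723 USD: 211135 ≥ 2367723 is false
  program area = cs: math == cs is false
Combine:
[1] false OR false = false
[2.1] NOT false = true
[2] true OR false = true
[3] false OR true = true
[4] false OR true = true
[5] false OR true OR true = true
[6] false OR true OR true = true
[7.2] NOT false = true
[7] false OR true OR true = true
[8] true OR false = true
[root] false AND true AND true AND true AND true AND true AND true AND true = false
Overall: false → declined

Declined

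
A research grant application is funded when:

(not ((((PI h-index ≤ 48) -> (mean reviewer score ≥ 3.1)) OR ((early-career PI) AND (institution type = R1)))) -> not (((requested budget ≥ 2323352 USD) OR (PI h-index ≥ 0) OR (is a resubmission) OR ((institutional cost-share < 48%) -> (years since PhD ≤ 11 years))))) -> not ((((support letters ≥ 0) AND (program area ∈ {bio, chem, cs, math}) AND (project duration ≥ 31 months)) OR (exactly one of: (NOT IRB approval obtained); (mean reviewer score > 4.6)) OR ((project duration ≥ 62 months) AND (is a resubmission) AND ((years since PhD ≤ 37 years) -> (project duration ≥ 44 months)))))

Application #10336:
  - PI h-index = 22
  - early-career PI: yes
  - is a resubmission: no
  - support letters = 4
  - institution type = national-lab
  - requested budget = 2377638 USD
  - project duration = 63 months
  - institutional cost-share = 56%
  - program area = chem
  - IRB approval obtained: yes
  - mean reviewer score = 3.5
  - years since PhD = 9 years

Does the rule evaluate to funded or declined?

Declined

Atomic conditions:
  PI h-index ≤ 48: 22 ≤ 48 is true
  mean reviewer score ≥ 3.1: 3.5 ≥ 3.1 is true
  early-career PI: yes → true
  institution type = R1: national-lab == R1 is false
  requested budget ≥ 2323352 USD: 2377638 ≥ 2323352 is true
  PI h-index ≥ 0: 22 ≥ 0 is true
  is a resubmission: no → false
  institutional cost-share < 48%: 56 < 48 is false
  years since PhD ≤ 11 years: 9 ≤ 11 is true
  support letters ≥ 0: 4 ≥ 0 is true
  program area ∈ {bio, chem, cs, math}: chem is in the set → true
  project duration ≥ 31 months: 63 ≥ 31 is true
  NOT IRB approval obtained: yes → false
  mean reviewer score > 4.6: 3.5 > 4.6 is false
  project duration ≥ 62 months: 63 ≥ 62 is true
  years since PhD ≤ 37 years: 9 ≤ 37 is true
  project duration ≥ 44 months: 63 ≥ 44 is true
Combine:
[1.1.1.1] true → true = true
[1.1.1.2] true AND false = false
[1.1.1] true OR false = true
[1.1] NOT true = false
[1.2.1.4] false → true (antecedent false ⇒ implication holds) = true
[1.2.1] true OR true OR false OR true = true
[1.2] NOT true = false
[1] false → false (antecedent false ⇒ implication holds) = true
[2.1.1] true AND true AND true = true
[2.1.2] exactly-one(false, false) = false
[2.1.3.3] true → true = true
[2.1.3] true AND false AND true = false
[2.1] true OR false OR false = true
[2] NOT true = false
[root] true → false = false
Overall: false → declined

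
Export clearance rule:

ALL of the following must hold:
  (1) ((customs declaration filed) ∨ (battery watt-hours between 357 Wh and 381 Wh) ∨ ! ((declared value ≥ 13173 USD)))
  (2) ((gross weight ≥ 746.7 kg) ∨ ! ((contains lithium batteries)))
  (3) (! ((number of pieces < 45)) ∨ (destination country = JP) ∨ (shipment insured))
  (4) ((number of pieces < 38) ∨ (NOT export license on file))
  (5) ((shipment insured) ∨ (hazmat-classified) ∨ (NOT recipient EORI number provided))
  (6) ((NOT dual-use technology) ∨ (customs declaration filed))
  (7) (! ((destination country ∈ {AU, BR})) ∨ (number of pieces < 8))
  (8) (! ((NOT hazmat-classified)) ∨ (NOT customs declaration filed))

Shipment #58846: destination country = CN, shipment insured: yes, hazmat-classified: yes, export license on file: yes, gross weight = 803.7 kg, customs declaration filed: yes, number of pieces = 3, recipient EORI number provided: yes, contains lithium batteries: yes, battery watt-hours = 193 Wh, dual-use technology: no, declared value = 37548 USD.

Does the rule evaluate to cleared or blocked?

Cleared

Atomic conditions:
  customs declaration filed: yes → true
  battery watt-hours between 357 Wh and 381 Wh: 193 in [357, 381] is false
  declared value ≥ 13173 USD: 37548 ≥ 13173 is true
  gross weight ≥ 746.7 kg: 803.7 ≥ 746.7 is true
  contains lithium batteries: yes → true
  number of pieces < 45: 3 < 45 is true
  destination country = JP: CN == JP is false
  shipment insured: yes → true
  number of pieces < 38: 3 < 38 is true
  NOT export license on file: yes → false
  hazmat-classified: yes → true
  NOT recipient EORI number provided: yes → false
  NOT dual-use technology: no → true
  destination country ∈ {AU, BR}: CN is not in the set → false
  number of pieces < 8: 3 < 8 is true
  NOT hazmat-classified: yes → false
  NOT customs declaration filed: yes → false
Combine:
[1.3] NOT true = false
[1] true OR false OR false = true
[2.2] NOT true = false
[2] true OR false = true
[3.1] NOT true = false
[3] false OR false OR true = true
[4] true OR false = true
[5] true OR true OR false = true
[6] true OR true = true
[7.1] NOT false = true
[7] true OR true = true
[8.1] NOT false = true
[8] true OR false = true
[root] true AND true AND true AND true AND true AND true AND true AND true = true
Overall: true → cleared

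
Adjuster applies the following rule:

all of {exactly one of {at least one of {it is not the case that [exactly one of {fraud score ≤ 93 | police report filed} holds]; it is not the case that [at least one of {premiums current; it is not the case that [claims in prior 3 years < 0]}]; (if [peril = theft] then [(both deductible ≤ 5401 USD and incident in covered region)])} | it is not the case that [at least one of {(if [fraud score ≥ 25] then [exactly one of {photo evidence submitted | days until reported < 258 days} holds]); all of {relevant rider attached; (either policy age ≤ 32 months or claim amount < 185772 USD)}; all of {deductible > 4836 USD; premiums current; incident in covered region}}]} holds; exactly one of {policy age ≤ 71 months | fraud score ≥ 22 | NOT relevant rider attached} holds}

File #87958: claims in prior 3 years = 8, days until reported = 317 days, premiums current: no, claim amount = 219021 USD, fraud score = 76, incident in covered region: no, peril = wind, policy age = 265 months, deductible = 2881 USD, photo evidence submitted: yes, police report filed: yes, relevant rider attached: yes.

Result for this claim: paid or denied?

Atomic conditions:
  fraud score ≤ 93: 76 ≤ 93 is true
  police report filed: yes → true
  premiums current: no → false
  claims in prior 3 years < 0: 8 < 0 is false
  peril = theft: wind == theft is false
  deductible ≤ 5401 USD: 2881 ≤ 5401 is true
  incident in covered region: no → false
  fraud score ≥ 25: 76 ≥ 25 is true
  photo evidence submitted: yes → true
  days until reported < 258 days: 317 < 258 is false
  relevant rider attached: yes → true
  policy age ≤ 32 months: 265 ≤ 32 is false
  claim amount < 185772 USD: 219021 < 185772 is false
  deductible > 4836 USD: 2881 > 4836 is false
  policy age ≤ 71 months: 265 ≤ 71 is false
  fraud score ≥ 22: 76 ≥ 22 is true
  NOT relevant rider attached: yes → false
Combine:
[1.1.1.1] exactly-one(true, true) = false
[1.1.1] NOT false = true
[1.1.2.1.2] NOT false = true
[1.1.2.1] false OR true = true
[1.1.2] NOT true = false
[1.1.3.2] true AND false = false
[1.1.3] false → false (antecedent false ⇒ implication holds) = true
[1.1] true OR false OR true = true
[1.2.1.1.2] exactly-one(true, false) = true
[1.2.1.1] true → true = true
[1.2.1.2.2] false OR false = false
[1.2.1.2] true AND false = false
[1.2.1.3] false AND false AND false = false
[1.2.1] true OR false OR false = true
[1.2] NOT true = false
[1] exactly-one(true, false) = true
[2] exactly-one(false, true, false) = true
[root] true AND true = true
Overall: true → paid

Paid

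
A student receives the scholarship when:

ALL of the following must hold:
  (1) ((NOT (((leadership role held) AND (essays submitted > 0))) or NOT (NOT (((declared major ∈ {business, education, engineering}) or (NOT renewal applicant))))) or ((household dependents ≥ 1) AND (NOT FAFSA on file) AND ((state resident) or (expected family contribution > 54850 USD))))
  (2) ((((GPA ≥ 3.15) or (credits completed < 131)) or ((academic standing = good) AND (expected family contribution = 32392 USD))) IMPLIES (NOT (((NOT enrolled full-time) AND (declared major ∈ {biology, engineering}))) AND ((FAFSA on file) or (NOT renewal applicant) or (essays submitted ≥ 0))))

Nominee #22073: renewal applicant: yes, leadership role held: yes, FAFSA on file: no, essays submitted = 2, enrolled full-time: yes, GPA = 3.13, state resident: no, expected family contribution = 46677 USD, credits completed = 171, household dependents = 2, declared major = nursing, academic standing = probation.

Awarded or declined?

Declined

Atomic conditions:
  leadership role held: yes → true
  essays submitted > 0: 2 > 0 is true
  declared major ∈ {business, education, engineering}: nursing is not in the set → false
  NOT renewal applicant: yes → false
  household dependents ≥ 1: 2 ≥ 1 is true
  NOT FAFSA on file: no → true
  state resident: no → false
  expected family contribution > 54850 USD: 46677 > 54850 is false
  GPA ≥ 3.15: 3.13 ≥ 3.15 is false
  credits completed < 131: 171 < 131 is false
  academic standing = good: probation == good is false
  expected family contribution = 32392 USD: 46677 == 32392 is false
  NOT enrolled full-time: yes → false
  declared major ∈ {biology, engineering}: nursing is not in the set → false
  FAFSA on file: no → false
  essays submitted ≥ 0: 2 ≥ 0 is true
Combine:
[1.1.1.1] true AND true = true
[1.1.1] NOT true = false
[1.1.2.1.1] false OR false = false
[1.1.2.1] NOT false = true
[1.1.2] NOT true = false
[1.1] false OR false = false
[1.2.3] false OR false = false
[1.2] true AND true AND false = false
[1] false OR false = false
[2.1.1] false OR false = false
[2.1.2] false AND false = false
[2.1] false OR false = false
[2.2.1.1] false AND false = false
[2.2.1] NOT false = true
[2.2.2] false OR false OR true = true
[2.2] true AND true = true
[2] false → true (antecedent false ⇒ implication holds) = true
[root] false AND true = false
Overall: false → declined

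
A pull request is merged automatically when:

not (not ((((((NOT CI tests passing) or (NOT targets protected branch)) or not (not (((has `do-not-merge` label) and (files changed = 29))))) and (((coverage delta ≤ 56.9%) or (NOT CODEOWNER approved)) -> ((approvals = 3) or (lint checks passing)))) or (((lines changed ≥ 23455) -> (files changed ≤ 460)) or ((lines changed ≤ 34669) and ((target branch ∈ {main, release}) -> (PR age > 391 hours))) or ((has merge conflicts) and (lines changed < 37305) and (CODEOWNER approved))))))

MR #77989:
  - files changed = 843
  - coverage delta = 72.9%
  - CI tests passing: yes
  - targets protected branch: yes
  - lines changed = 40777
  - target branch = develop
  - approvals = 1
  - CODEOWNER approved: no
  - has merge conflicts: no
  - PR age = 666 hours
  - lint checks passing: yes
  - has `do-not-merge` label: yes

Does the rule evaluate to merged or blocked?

Blocked

Atomic conditions:
  NOT CI tests passing: yes → false
  NOT targets protected branch: yes → false
  has `do-not-merge` label: yes → true
  files changed = 29: 843 == 29 is false
  coverage delta ≤ 56.9%: 72.9 ≤ 56.9 is false
  NOT CODEOWNER approved: no → true
  approvals = 3: 1 == 3 is false
  lint checks passing: yes → true
  lines changed ≥ 23455: 40777 ≥ 23455 is true
  files changed ≤ 460: 843 ≤ 460 is false
  lines changed ≤ 34669: 40777 ≤ 34669 is false
  target branch ∈ {main, release}: develop is not in the set → false
  PR age > 391 hours: 666 > 391 is true
  has merge conflicts: no → false
  lines changed < 37305: 40777 < 37305 is false
  CODEOWNER approved: no → false
Combine:
[1.1.1.1.1] false OR false = false
[1.1.1.1.2.1.1] true AND false = false
[1.1.1.1.2.1] NOT false = true
[1.1.1.1.2] NOT true = false
[1.1.1.1] false OR false = false
[1.1.1.2.1] false OR true = true
[1.1.1.2.2] false OR true = true
[1.1.1.2] true → true = true
[1.1.1] false AND true = false
[1.1.2.1] true → false = false
[1.1.2.2.2] false → true (antecedent false ⇒ implication holds) = true
[1.1.2.2] false AND true = false
[1.1.2.3] false AND false AND false = false
[1.1.2] false OR false OR false = false
[1.1] false OR false = false
[1] NOT false = true
[root] NOT true = false
Overall: false → blocked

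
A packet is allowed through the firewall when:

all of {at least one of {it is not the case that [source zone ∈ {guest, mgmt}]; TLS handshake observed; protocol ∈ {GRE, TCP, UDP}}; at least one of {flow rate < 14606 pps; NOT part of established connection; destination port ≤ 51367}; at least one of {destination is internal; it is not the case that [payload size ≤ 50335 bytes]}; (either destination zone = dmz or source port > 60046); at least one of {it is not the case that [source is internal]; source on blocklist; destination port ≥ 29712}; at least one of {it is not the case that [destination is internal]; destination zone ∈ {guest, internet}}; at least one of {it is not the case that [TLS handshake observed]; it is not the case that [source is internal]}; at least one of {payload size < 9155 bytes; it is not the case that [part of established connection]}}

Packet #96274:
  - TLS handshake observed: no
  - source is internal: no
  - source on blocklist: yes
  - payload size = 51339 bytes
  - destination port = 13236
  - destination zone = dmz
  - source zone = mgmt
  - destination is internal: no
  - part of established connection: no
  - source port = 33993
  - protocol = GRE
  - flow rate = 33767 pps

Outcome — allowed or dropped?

Atomic conditions:
  source zone ∈ {guest, mgmt}: mgmt is in the set → true
  TLS handshake observed: no → false
  protocol ∈ {GRE, TCP, UDP}: GRE is in the set → true
  flow rate < 14606 pps: 33767 < 14606 is false
  NOT part of established connection: no → true
  destination port ≤ 51367: 13236 ≤ 51367 is true
  destination is internal: no → false
  payload size ≤ 50335 bytes: 51339 ≤ 50335 is false
  destination zone = dmz: dmz == dmz is true
  source port > 60046: 33993 > 60046 is false
  source is internal: no → false
  source on blocklist: yes → true
  destination port ≥ 29712: 13236 ≥ 29712 is false
  destination zone ∈ {guest, internet}: dmz is not in the set → false
  payload size < 9155 bytes: 51339 < 9155 is false
  part of established connection: no → false
Combine:
[1.1] NOT true = false
[1] false OR false OR true = true
[2] false OR true OR true = true
[3.2] NOT false = true
[3] false OR true = true
[4] true OR false = true
[5.1] NOT false = true
[5] true OR true OR false = true
[6.1] NOT false = true
[6] true OR false = true
[7.1] NOT false = true
[7.2] NOT false = true
[7] true OR true = true
[8.2] NOT false = true
[8] false OR true = true
[root] true AND true AND true AND true AND true AND true AND true AND true = true
Overall: true → allowed

Allowed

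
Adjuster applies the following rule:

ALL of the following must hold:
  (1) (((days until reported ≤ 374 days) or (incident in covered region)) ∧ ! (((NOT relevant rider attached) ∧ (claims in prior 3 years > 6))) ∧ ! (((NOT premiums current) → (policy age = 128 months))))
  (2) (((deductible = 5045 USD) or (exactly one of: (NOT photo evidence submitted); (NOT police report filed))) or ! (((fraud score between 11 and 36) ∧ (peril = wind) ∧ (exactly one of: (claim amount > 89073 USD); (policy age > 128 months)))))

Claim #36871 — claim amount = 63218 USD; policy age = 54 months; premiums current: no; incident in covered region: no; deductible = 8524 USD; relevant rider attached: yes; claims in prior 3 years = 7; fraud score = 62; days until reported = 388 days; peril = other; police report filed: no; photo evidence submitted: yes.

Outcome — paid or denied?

Atomic conditions:
  days until reported ≤ 374 days: 388 ≤ 374 is false
  incident in covered region: no → false
  NOT relevant rider attached: yes → false
  claims in prior 3 years > 6: 7 > 6 is true
  NOT premiums current: no → true
  policy age = 128 months: 54 == 128 is false
  deductible = 5045 USD: 8524 == 5045 is false
  NOT photo evidence submitted: yes → false
  NOT police report filed: no → true
  fraud score between 11 and 36: 62 in [11, 36] is false
  peril = wind: other == wind is false
  claim amount > 89073 USD: 63218 > 89073 is false
  policy age > 128 months: 54 > 128 is false
Combine:
[1.1] false OR false = false
[1.2.1] false AND true = false
[1.2] NOT false = true
[1.3.1] true → false = false
[1.3] NOT false = true
[1] false AND true AND true = false
[2.1.2] exactly-one(false, true) = true
[2.1] false OR true = true
[2.2.1.3] exactly-one(false, false) = false
[2.2.1] false AND false AND false = false
[2.2] NOT false = true
[2] true OR true = true
[root] false AND true = false
Overall: false → denied

Denied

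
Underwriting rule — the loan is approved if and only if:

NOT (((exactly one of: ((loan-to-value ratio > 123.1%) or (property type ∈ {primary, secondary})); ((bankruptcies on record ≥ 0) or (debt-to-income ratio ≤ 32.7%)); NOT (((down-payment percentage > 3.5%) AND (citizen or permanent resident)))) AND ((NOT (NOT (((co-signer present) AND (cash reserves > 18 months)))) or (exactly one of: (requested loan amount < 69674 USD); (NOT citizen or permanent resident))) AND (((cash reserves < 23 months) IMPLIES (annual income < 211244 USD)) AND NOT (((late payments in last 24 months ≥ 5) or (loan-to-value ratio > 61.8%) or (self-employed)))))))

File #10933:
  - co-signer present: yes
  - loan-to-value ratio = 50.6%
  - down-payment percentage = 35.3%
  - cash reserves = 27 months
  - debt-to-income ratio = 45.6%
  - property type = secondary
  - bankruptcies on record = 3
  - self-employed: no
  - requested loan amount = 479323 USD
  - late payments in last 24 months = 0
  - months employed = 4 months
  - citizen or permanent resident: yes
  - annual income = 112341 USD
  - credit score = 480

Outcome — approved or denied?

Approved

Atomic conditions:
  loan-to-value ratio > 123.1%: 50.6 > 123.1 is false
  property type ∈ {primary, secondary}: secondary is in the set → true
  bankruptcies on record ≥ 0: 3 ≥ 0 is true
  debt-to-income ratio ≤ 32.7%: 45.6 ≤ 32.7 is false
  down-payment percentage > 3.5%: 35.3 > 3.5 is true
  citizen or permanent resident: yes → true
  co-signer present: yes → true
  cash reserves > 18 months: 27 > 18 is true
  requested loan amount < 69674 USD: 479323 < 69674 is false
  NOT citizen or permanent resident: yes → false
  cash reserves < 23 months: 27 < 23 is false
  annual income < 211244 USD: 112341 < 211244 is true
  late payments in last 24 months ≥ 5: 0 ≥ 5 is false
  loan-to-value ratio > 61.8%: 50.6 > 61.8 is false
  self-employed: no → false
Combine:
[1.1.1] false OR true = true
[1.1.2] true OR false = true
[1.1.3.1] true AND true = true
[1.1.3] NOT true = false
[1.1] exactly-one(true, true, false) = false
[1.2.1.1.1.1] true AND true = true
[1.2.1.1.1] NOT true = false
[1.2.1.1] NOT false = true
[1.2.1.2] exactly-one(false, false) = false
[1.2.1] true OR false = true
[1.2.2.1] false → true (antecedent false ⇒ implication holds) = true
[1.2.2.2.1] false OR false OR false = false
[1.2.2.2] NOT false = true
[1.2.2] true AND true = true
[1.2] true AND true = true
[1] false AND true = false
[root] NOT false = true
Overall: true → approved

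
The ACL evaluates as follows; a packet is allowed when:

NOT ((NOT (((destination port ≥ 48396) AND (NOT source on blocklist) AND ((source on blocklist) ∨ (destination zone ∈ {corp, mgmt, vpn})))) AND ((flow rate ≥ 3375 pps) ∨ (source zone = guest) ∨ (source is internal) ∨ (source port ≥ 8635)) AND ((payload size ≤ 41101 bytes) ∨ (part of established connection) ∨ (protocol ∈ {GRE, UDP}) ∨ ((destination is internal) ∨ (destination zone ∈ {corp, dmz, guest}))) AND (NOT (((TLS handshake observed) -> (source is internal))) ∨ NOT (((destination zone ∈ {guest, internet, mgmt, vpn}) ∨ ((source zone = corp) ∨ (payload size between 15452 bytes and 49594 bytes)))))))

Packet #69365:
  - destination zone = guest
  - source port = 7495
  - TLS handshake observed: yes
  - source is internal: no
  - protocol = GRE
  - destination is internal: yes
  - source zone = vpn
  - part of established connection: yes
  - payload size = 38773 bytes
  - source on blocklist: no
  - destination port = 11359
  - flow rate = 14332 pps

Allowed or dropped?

Dropped

Atomic conditions:
  destination port ≥ 48396: 11359 ≥ 48396 is false
  NOT source on blocklist: no → true
  source on blocklist: no → false
  destination zone ∈ {corp, mgmt, vpn}: guest is not in the set → false
  flow rate ≥ 3375 pps: 14332 ≥ 3375 is true
  source zone = guest: vpn == guest is false
  source is internal: no → false
  source port ≥ 8635: 7495 ≥ 8635 is false
  payload size ≤ 41101 bytes: 38773 ≤ 41101 is true
  part of established connection: yes → true
  protocol ∈ {GRE, UDP}: GRE is in the set → true
  destination is internal: yes → true
  destination zone ∈ {corp, dmz, guest}: guest is in the set → true
  TLS handshake observed: yes → true
  destination zone ∈ {guest, internet, mgmt, vpn}: guest is in the set → true
  source zone = corp: vpn == corp is false
  payload size between 15452 bytes and 49594 bytes: 38773 in [15452, 49594] is true
Combine:
[1.1.1.3] false OR false = false
[1.1.1] false AND true AND false = false
[1.1] NOT false = true
[1.2] true OR false OR false OR false = true
[1.3.4] true OR true = true
[1.3] true OR true OR true OR true = true
[1.4.1.1] true → false = false
[1.4.1] NOT false = true
[1.4.2.1.2] false OR true = true
[1.4.2.1] true OR true = true
[1.4.2] NOT true = false
[1.4] true OR false = true
[1] true AND true AND true AND true = true
[root] NOT true = false
Overall: false → dropped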